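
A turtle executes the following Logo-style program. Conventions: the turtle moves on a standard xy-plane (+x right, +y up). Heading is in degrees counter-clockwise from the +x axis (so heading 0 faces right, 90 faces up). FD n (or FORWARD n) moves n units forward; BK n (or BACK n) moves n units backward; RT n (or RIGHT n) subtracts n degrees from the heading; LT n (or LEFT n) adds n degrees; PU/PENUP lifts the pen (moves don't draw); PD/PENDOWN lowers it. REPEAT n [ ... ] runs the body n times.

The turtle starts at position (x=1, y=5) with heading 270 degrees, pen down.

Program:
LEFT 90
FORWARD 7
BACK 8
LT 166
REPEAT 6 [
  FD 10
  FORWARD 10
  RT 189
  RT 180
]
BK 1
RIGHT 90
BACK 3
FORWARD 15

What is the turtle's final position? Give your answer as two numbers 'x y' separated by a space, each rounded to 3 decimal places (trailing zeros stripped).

Executing turtle program step by step:
Start: pos=(1,5), heading=270, pen down
LT 90: heading 270 -> 0
FD 7: (1,5) -> (8,5) [heading=0, draw]
BK 8: (8,5) -> (0,5) [heading=0, draw]
LT 166: heading 0 -> 166
REPEAT 6 [
  -- iteration 1/6 --
  FD 10: (0,5) -> (-9.703,7.419) [heading=166, draw]
  FD 10: (-9.703,7.419) -> (-19.406,9.838) [heading=166, draw]
  RT 189: heading 166 -> 337
  RT 180: heading 337 -> 157
  -- iteration 2/6 --
  FD 10: (-19.406,9.838) -> (-28.611,13.746) [heading=157, draw]
  FD 10: (-28.611,13.746) -> (-37.816,17.653) [heading=157, draw]
  RT 189: heading 157 -> 328
  RT 180: heading 328 -> 148
  -- iteration 3/6 --
  FD 10: (-37.816,17.653) -> (-46.296,22.952) [heading=148, draw]
  FD 10: (-46.296,22.952) -> (-54.777,28.251) [heading=148, draw]
  RT 189: heading 148 -> 319
  RT 180: heading 319 -> 139
  -- iteration 4/6 --
  FD 10: (-54.777,28.251) -> (-62.324,34.812) [heading=139, draw]
  FD 10: (-62.324,34.812) -> (-69.871,41.373) [heading=139, draw]
  RT 189: heading 139 -> 310
  RT 180: heading 310 -> 130
  -- iteration 5/6 --
  FD 10: (-69.871,41.373) -> (-76.299,49.033) [heading=130, draw]
  FD 10: (-76.299,49.033) -> (-82.727,56.694) [heading=130, draw]
  RT 189: heading 130 -> 301
  RT 180: heading 301 -> 121
  -- iteration 6/6 --
  FD 10: (-82.727,56.694) -> (-87.877,65.265) [heading=121, draw]
  FD 10: (-87.877,65.265) -> (-93.028,73.837) [heading=121, draw]
  RT 189: heading 121 -> 292
  RT 180: heading 292 -> 112
]
BK 1: (-93.028,73.837) -> (-92.653,72.91) [heading=112, draw]
RT 90: heading 112 -> 22
BK 3: (-92.653,72.91) -> (-95.435,71.786) [heading=22, draw]
FD 15: (-95.435,71.786) -> (-81.527,77.405) [heading=22, draw]
Final: pos=(-81.527,77.405), heading=22, 17 segment(s) drawn

Answer: -81.527 77.405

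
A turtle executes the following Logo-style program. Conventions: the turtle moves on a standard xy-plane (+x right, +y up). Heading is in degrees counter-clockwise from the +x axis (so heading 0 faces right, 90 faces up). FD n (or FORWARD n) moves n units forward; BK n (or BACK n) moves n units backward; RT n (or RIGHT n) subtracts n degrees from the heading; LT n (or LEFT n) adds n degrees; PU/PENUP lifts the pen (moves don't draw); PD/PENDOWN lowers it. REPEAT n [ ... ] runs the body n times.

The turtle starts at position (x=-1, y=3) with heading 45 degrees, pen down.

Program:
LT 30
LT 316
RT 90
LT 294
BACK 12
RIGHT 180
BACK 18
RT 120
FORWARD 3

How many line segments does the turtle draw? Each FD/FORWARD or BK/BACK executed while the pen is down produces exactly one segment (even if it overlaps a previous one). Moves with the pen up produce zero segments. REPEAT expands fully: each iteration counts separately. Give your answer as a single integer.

Answer: 3

Derivation:
Executing turtle program step by step:
Start: pos=(-1,3), heading=45, pen down
LT 30: heading 45 -> 75
LT 316: heading 75 -> 31
RT 90: heading 31 -> 301
LT 294: heading 301 -> 235
BK 12: (-1,3) -> (5.883,12.83) [heading=235, draw]
RT 180: heading 235 -> 55
BK 18: (5.883,12.83) -> (-4.441,-1.915) [heading=55, draw]
RT 120: heading 55 -> 295
FD 3: (-4.441,-1.915) -> (-3.174,-4.634) [heading=295, draw]
Final: pos=(-3.174,-4.634), heading=295, 3 segment(s) drawn
Segments drawn: 3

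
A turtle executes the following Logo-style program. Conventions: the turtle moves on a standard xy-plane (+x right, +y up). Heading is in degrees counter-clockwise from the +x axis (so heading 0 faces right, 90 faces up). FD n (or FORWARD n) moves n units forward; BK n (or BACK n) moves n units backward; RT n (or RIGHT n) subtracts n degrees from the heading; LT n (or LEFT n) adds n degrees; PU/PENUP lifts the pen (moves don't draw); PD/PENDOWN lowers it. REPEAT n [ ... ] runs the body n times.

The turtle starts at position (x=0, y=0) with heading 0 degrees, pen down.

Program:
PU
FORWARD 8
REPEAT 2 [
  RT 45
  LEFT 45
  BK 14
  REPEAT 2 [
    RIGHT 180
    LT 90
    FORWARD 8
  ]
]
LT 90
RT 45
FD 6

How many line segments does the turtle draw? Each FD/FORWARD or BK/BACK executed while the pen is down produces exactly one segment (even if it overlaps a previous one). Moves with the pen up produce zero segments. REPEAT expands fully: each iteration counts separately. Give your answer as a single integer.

Answer: 0

Derivation:
Executing turtle program step by step:
Start: pos=(0,0), heading=0, pen down
PU: pen up
FD 8: (0,0) -> (8,0) [heading=0, move]
REPEAT 2 [
  -- iteration 1/2 --
  RT 45: heading 0 -> 315
  LT 45: heading 315 -> 0
  BK 14: (8,0) -> (-6,0) [heading=0, move]
  REPEAT 2 [
    -- iteration 1/2 --
    RT 180: heading 0 -> 180
    LT 90: heading 180 -> 270
    FD 8: (-6,0) -> (-6,-8) [heading=270, move]
    -- iteration 2/2 --
    RT 180: heading 270 -> 90
    LT 90: heading 90 -> 180
    FD 8: (-6,-8) -> (-14,-8) [heading=180, move]
  ]
  -- iteration 2/2 --
  RT 45: heading 180 -> 135
  LT 45: heading 135 -> 180
  BK 14: (-14,-8) -> (0,-8) [heading=180, move]
  REPEAT 2 [
    -- iteration 1/2 --
    RT 180: heading 180 -> 0
    LT 90: heading 0 -> 90
    FD 8: (0,-8) -> (0,0) [heading=90, move]
    -- iteration 2/2 --
    RT 180: heading 90 -> 270
    LT 90: heading 270 -> 0
    FD 8: (0,0) -> (8,0) [heading=0, move]
  ]
]
LT 90: heading 0 -> 90
RT 45: heading 90 -> 45
FD 6: (8,0) -> (12.243,4.243) [heading=45, move]
Final: pos=(12.243,4.243), heading=45, 0 segment(s) drawn
Segments drawn: 0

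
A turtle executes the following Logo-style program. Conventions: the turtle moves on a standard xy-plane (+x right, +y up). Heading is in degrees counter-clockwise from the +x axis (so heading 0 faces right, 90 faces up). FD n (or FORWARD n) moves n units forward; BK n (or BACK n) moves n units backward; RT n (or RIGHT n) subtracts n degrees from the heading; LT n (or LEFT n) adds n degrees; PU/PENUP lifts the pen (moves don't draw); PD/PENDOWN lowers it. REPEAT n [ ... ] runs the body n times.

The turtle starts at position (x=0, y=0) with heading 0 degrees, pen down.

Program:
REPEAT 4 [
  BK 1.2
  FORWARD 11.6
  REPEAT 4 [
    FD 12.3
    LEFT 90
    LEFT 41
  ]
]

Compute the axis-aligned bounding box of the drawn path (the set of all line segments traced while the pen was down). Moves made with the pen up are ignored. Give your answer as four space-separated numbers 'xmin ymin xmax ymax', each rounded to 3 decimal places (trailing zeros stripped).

Answer: -1.2 -5.478 24.388 14.333

Derivation:
Executing turtle program step by step:
Start: pos=(0,0), heading=0, pen down
REPEAT 4 [
  -- iteration 1/4 --
  BK 1.2: (0,0) -> (-1.2,0) [heading=0, draw]
  FD 11.6: (-1.2,0) -> (10.4,0) [heading=0, draw]
  REPEAT 4 [
    -- iteration 1/4 --
    FD 12.3: (10.4,0) -> (22.7,0) [heading=0, draw]
    LT 90: heading 0 -> 90
    LT 41: heading 90 -> 131
    -- iteration 2/4 --
    FD 12.3: (22.7,0) -> (14.63,9.283) [heading=131, draw]
    LT 90: heading 131 -> 221
    LT 41: heading 221 -> 262
    -- iteration 3/4 --
    FD 12.3: (14.63,9.283) -> (12.919,-2.897) [heading=262, draw]
    LT 90: heading 262 -> 352
    LT 41: heading 352 -> 33
    -- iteration 4/4 --
    FD 12.3: (12.919,-2.897) -> (23.234,3.802) [heading=33, draw]
    LT 90: heading 33 -> 123
    LT 41: heading 123 -> 164
  ]
  -- iteration 2/4 --
  BK 1.2: (23.234,3.802) -> (24.388,3.471) [heading=164, draw]
  FD 11.6: (24.388,3.471) -> (13.237,6.668) [heading=164, draw]
  REPEAT 4 [
    -- iteration 1/4 --
    FD 12.3: (13.237,6.668) -> (1.414,10.059) [heading=164, draw]
    LT 90: heading 164 -> 254
    LT 41: heading 254 -> 295
    -- iteration 2/4 --
    FD 12.3: (1.414,10.059) -> (6.612,-1.089) [heading=295, draw]
    LT 90: heading 295 -> 25
    LT 41: heading 25 -> 66
    -- iteration 3/4 --
    FD 12.3: (6.612,-1.089) -> (11.615,10.148) [heading=66, draw]
    LT 90: heading 66 -> 156
    LT 41: heading 156 -> 197
    -- iteration 4/4 --
    FD 12.3: (11.615,10.148) -> (-0.148,6.552) [heading=197, draw]
    LT 90: heading 197 -> 287
    LT 41: heading 287 -> 328
  ]
  -- iteration 3/4 --
  BK 1.2: (-0.148,6.552) -> (-1.165,7.187) [heading=328, draw]
  FD 11.6: (-1.165,7.187) -> (8.672,1.04) [heading=328, draw]
  REPEAT 4 [
    -- iteration 1/4 --
    FD 12.3: (8.672,1.04) -> (19.103,-5.478) [heading=328, draw]
    LT 90: heading 328 -> 58
    LT 41: heading 58 -> 99
    -- iteration 2/4 --
    FD 12.3: (19.103,-5.478) -> (17.179,6.671) [heading=99, draw]
    LT 90: heading 99 -> 189
    LT 41: heading 189 -> 230
    -- iteration 3/4 --
    FD 12.3: (17.179,6.671) -> (9.272,-2.751) [heading=230, draw]
    LT 90: heading 230 -> 320
    LT 41: heading 320 -> 1
    -- iteration 4/4 --
    FD 12.3: (9.272,-2.751) -> (21.571,-2.537) [heading=1, draw]
    LT 90: heading 1 -> 91
    LT 41: heading 91 -> 132
  ]
  -- iteration 4/4 --
  BK 1.2: (21.571,-2.537) -> (22.374,-3.429) [heading=132, draw]
  FD 11.6: (22.374,-3.429) -> (14.612,5.192) [heading=132, draw]
  REPEAT 4 [
    -- iteration 1/4 --
    FD 12.3: (14.612,5.192) -> (6.381,14.333) [heading=132, draw]
    LT 90: heading 132 -> 222
    LT 41: heading 222 -> 263
    -- iteration 2/4 --
    FD 12.3: (6.381,14.333) -> (4.882,2.124) [heading=263, draw]
    LT 90: heading 263 -> 353
    LT 41: heading 353 -> 34
    -- iteration 3/4 --
    FD 12.3: (4.882,2.124) -> (15.079,9.002) [heading=34, draw]
    LT 90: heading 34 -> 124
    LT 41: heading 124 -> 165
    -- iteration 4/4 --
    FD 12.3: (15.079,9.002) -> (3.199,12.186) [heading=165, draw]
    LT 90: heading 165 -> 255
    LT 41: heading 255 -> 296
  ]
]
Final: pos=(3.199,12.186), heading=296, 24 segment(s) drawn

Segment endpoints: x in {-1.2, -1.165, -0.148, 0, 1.414, 3.199, 4.882, 6.381, 6.612, 8.672, 9.272, 10.4, 11.615, 12.919, 13.237, 14.612, 14.63, 15.079, 17.179, 19.103, 21.571, 22.374, 22.7, 23.234, 24.388}, y in {-5.478, -3.429, -2.897, -2.751, -2.537, -1.089, 0, 1.04, 2.124, 3.471, 3.802, 5.192, 6.552, 6.668, 6.671, 7.187, 9.002, 9.283, 10.059, 10.148, 12.186, 14.333}
xmin=-1.2, ymin=-5.478, xmax=24.388, ymax=14.333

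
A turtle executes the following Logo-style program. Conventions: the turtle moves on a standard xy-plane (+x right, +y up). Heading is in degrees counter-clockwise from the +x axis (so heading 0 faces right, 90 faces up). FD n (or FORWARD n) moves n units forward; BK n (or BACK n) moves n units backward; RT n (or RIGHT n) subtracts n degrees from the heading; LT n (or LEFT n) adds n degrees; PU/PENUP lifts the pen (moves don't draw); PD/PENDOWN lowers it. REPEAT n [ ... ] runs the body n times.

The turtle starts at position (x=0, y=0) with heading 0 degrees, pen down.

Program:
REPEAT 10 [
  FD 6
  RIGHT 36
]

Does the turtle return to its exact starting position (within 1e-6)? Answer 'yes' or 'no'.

Answer: yes

Derivation:
Executing turtle program step by step:
Start: pos=(0,0), heading=0, pen down
REPEAT 10 [
  -- iteration 1/10 --
  FD 6: (0,0) -> (6,0) [heading=0, draw]
  RT 36: heading 0 -> 324
  -- iteration 2/10 --
  FD 6: (6,0) -> (10.854,-3.527) [heading=324, draw]
  RT 36: heading 324 -> 288
  -- iteration 3/10 --
  FD 6: (10.854,-3.527) -> (12.708,-9.233) [heading=288, draw]
  RT 36: heading 288 -> 252
  -- iteration 4/10 --
  FD 6: (12.708,-9.233) -> (10.854,-14.939) [heading=252, draw]
  RT 36: heading 252 -> 216
  -- iteration 5/10 --
  FD 6: (10.854,-14.939) -> (6,-18.466) [heading=216, draw]
  RT 36: heading 216 -> 180
  -- iteration 6/10 --
  FD 6: (6,-18.466) -> (0,-18.466) [heading=180, draw]
  RT 36: heading 180 -> 144
  -- iteration 7/10 --
  FD 6: (0,-18.466) -> (-4.854,-14.939) [heading=144, draw]
  RT 36: heading 144 -> 108
  -- iteration 8/10 --
  FD 6: (-4.854,-14.939) -> (-6.708,-9.233) [heading=108, draw]
  RT 36: heading 108 -> 72
  -- iteration 9/10 --
  FD 6: (-6.708,-9.233) -> (-4.854,-3.527) [heading=72, draw]
  RT 36: heading 72 -> 36
  -- iteration 10/10 --
  FD 6: (-4.854,-3.527) -> (0,0) [heading=36, draw]
  RT 36: heading 36 -> 0
]
Final: pos=(0,0), heading=0, 10 segment(s) drawn

Start position: (0, 0)
Final position: (0, 0)
Distance = 0; < 1e-6 -> CLOSED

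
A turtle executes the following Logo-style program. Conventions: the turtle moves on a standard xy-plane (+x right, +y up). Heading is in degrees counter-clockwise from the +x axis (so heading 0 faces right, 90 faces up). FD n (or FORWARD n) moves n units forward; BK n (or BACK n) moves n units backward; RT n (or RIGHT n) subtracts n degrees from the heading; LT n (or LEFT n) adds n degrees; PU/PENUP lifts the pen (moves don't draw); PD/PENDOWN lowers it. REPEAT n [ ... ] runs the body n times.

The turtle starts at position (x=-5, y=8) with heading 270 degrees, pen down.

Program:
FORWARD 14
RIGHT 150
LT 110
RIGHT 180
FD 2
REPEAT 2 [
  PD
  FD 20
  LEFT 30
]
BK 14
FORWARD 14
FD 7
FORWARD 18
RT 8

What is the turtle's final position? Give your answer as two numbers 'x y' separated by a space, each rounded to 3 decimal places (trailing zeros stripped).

Answer: 4.064 54.041

Derivation:
Executing turtle program step by step:
Start: pos=(-5,8), heading=270, pen down
FD 14: (-5,8) -> (-5,-6) [heading=270, draw]
RT 150: heading 270 -> 120
LT 110: heading 120 -> 230
RT 180: heading 230 -> 50
FD 2: (-5,-6) -> (-3.714,-4.468) [heading=50, draw]
REPEAT 2 [
  -- iteration 1/2 --
  PD: pen down
  FD 20: (-3.714,-4.468) -> (9.141,10.853) [heading=50, draw]
  LT 30: heading 50 -> 80
  -- iteration 2/2 --
  PD: pen down
  FD 20: (9.141,10.853) -> (12.614,30.549) [heading=80, draw]
  LT 30: heading 80 -> 110
]
BK 14: (12.614,30.549) -> (17.403,17.393) [heading=110, draw]
FD 14: (17.403,17.393) -> (12.614,30.549) [heading=110, draw]
FD 7: (12.614,30.549) -> (10.22,37.127) [heading=110, draw]
FD 18: (10.22,37.127) -> (4.064,54.041) [heading=110, draw]
RT 8: heading 110 -> 102
Final: pos=(4.064,54.041), heading=102, 8 segment(s) drawn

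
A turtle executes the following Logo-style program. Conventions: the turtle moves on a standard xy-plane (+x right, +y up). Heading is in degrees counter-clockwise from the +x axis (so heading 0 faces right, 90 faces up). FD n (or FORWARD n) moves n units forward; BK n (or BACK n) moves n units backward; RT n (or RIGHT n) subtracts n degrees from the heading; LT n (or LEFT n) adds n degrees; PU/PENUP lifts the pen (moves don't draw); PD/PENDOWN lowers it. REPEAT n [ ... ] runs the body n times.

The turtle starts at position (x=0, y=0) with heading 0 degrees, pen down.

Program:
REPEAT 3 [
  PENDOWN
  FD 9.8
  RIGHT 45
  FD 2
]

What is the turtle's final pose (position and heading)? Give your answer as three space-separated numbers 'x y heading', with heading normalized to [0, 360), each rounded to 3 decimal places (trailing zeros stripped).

Answer: 16.73 -21.558 225

Derivation:
Executing turtle program step by step:
Start: pos=(0,0), heading=0, pen down
REPEAT 3 [
  -- iteration 1/3 --
  PD: pen down
  FD 9.8: (0,0) -> (9.8,0) [heading=0, draw]
  RT 45: heading 0 -> 315
  FD 2: (9.8,0) -> (11.214,-1.414) [heading=315, draw]
  -- iteration 2/3 --
  PD: pen down
  FD 9.8: (11.214,-1.414) -> (18.144,-8.344) [heading=315, draw]
  RT 45: heading 315 -> 270
  FD 2: (18.144,-8.344) -> (18.144,-10.344) [heading=270, draw]
  -- iteration 3/3 --
  PD: pen down
  FD 9.8: (18.144,-10.344) -> (18.144,-20.144) [heading=270, draw]
  RT 45: heading 270 -> 225
  FD 2: (18.144,-20.144) -> (16.73,-21.558) [heading=225, draw]
]
Final: pos=(16.73,-21.558), heading=225, 6 segment(s) drawn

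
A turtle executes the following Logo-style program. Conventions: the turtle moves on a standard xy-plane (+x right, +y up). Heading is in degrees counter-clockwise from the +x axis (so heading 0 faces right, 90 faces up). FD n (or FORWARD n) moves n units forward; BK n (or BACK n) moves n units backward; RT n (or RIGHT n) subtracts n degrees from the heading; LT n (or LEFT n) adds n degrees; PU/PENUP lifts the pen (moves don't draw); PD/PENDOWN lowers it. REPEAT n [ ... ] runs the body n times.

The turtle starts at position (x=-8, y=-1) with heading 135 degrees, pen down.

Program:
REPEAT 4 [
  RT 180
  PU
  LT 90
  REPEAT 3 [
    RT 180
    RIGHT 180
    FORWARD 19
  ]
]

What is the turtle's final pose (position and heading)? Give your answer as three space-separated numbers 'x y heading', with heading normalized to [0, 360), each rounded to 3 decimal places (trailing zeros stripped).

Answer: -8 -1 135

Derivation:
Executing turtle program step by step:
Start: pos=(-8,-1), heading=135, pen down
REPEAT 4 [
  -- iteration 1/4 --
  RT 180: heading 135 -> 315
  PU: pen up
  LT 90: heading 315 -> 45
  REPEAT 3 [
    -- iteration 1/3 --
    RT 180: heading 45 -> 225
    RT 180: heading 225 -> 45
    FD 19: (-8,-1) -> (5.435,12.435) [heading=45, move]
    -- iteration 2/3 --
    RT 180: heading 45 -> 225
    RT 180: heading 225 -> 45
    FD 19: (5.435,12.435) -> (18.87,25.87) [heading=45, move]
    -- iteration 3/3 --
    RT 180: heading 45 -> 225
    RT 180: heading 225 -> 45
    FD 19: (18.87,25.87) -> (32.305,39.305) [heading=45, move]
  ]
  -- iteration 2/4 --
  RT 180: heading 45 -> 225
  PU: pen up
  LT 90: heading 225 -> 315
  REPEAT 3 [
    -- iteration 1/3 --
    RT 180: heading 315 -> 135
    RT 180: heading 135 -> 315
    FD 19: (32.305,39.305) -> (45.74,25.87) [heading=315, move]
    -- iteration 2/3 --
    RT 180: heading 315 -> 135
    RT 180: heading 135 -> 315
    FD 19: (45.74,25.87) -> (59.175,12.435) [heading=315, move]
    -- iteration 3/3 --
    RT 180: heading 315 -> 135
    RT 180: heading 135 -> 315
    FD 19: (59.175,12.435) -> (72.61,-1) [heading=315, move]
  ]
  -- iteration 3/4 --
  RT 180: heading 315 -> 135
  PU: pen up
  LT 90: heading 135 -> 225
  REPEAT 3 [
    -- iteration 1/3 --
    RT 180: heading 225 -> 45
    RT 180: heading 45 -> 225
    FD 19: (72.61,-1) -> (59.175,-14.435) [heading=225, move]
    -- iteration 2/3 --
    RT 180: heading 225 -> 45
    RT 180: heading 45 -> 225
    FD 19: (59.175,-14.435) -> (45.74,-27.87) [heading=225, move]
    -- iteration 3/3 --
    RT 180: heading 225 -> 45
    RT 180: heading 45 -> 225
    FD 19: (45.74,-27.87) -> (32.305,-41.305) [heading=225, move]
  ]
  -- iteration 4/4 --
  RT 180: heading 225 -> 45
  PU: pen up
  LT 90: heading 45 -> 135
  REPEAT 3 [
    -- iteration 1/3 --
    RT 180: heading 135 -> 315
    RT 180: heading 315 -> 135
    FD 19: (32.305,-41.305) -> (18.87,-27.87) [heading=135, move]
    -- iteration 2/3 --
    RT 180: heading 135 -> 315
    RT 180: heading 315 -> 135
    FD 19: (18.87,-27.87) -> (5.435,-14.435) [heading=135, move]
    -- iteration 3/3 --
    RT 180: heading 135 -> 315
    RT 180: heading 315 -> 135
    FD 19: (5.435,-14.435) -> (-8,-1) [heading=135, move]
  ]
]
Final: pos=(-8,-1), heading=135, 0 segment(s) drawn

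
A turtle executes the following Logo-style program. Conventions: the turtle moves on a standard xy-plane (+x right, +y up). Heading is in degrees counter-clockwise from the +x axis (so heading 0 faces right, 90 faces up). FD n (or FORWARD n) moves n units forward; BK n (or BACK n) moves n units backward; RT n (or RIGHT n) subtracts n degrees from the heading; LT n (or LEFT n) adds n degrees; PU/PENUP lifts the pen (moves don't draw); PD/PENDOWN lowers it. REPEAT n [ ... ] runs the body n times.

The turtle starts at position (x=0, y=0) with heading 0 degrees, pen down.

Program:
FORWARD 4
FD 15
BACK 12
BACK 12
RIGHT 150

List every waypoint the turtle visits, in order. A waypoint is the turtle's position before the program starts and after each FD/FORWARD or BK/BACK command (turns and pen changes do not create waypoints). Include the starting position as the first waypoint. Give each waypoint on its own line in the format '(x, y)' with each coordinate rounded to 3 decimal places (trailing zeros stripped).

Answer: (0, 0)
(4, 0)
(19, 0)
(7, 0)
(-5, 0)

Derivation:
Executing turtle program step by step:
Start: pos=(0,0), heading=0, pen down
FD 4: (0,0) -> (4,0) [heading=0, draw]
FD 15: (4,0) -> (19,0) [heading=0, draw]
BK 12: (19,0) -> (7,0) [heading=0, draw]
BK 12: (7,0) -> (-5,0) [heading=0, draw]
RT 150: heading 0 -> 210
Final: pos=(-5,0), heading=210, 4 segment(s) drawn
Waypoints (5 total):
(0, 0)
(4, 0)
(19, 0)
(7, 0)
(-5, 0)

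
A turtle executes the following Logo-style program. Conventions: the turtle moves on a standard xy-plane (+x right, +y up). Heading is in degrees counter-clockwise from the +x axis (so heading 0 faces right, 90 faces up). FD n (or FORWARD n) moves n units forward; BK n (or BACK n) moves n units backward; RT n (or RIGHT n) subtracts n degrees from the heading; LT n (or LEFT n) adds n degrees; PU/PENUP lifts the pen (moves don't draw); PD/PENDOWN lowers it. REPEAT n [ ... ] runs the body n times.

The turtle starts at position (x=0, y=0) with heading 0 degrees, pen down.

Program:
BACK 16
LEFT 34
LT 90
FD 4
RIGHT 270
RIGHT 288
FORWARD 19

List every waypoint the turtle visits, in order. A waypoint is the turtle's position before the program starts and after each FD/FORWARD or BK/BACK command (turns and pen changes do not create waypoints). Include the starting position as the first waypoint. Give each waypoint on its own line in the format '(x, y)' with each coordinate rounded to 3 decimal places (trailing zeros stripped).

Executing turtle program step by step:
Start: pos=(0,0), heading=0, pen down
BK 16: (0,0) -> (-16,0) [heading=0, draw]
LT 34: heading 0 -> 34
LT 90: heading 34 -> 124
FD 4: (-16,0) -> (-18.237,3.316) [heading=124, draw]
RT 270: heading 124 -> 214
RT 288: heading 214 -> 286
FD 19: (-18.237,3.316) -> (-13,-14.948) [heading=286, draw]
Final: pos=(-13,-14.948), heading=286, 3 segment(s) drawn
Waypoints (4 total):
(0, 0)
(-16, 0)
(-18.237, 3.316)
(-13, -14.948)

Answer: (0, 0)
(-16, 0)
(-18.237, 3.316)
(-13, -14.948)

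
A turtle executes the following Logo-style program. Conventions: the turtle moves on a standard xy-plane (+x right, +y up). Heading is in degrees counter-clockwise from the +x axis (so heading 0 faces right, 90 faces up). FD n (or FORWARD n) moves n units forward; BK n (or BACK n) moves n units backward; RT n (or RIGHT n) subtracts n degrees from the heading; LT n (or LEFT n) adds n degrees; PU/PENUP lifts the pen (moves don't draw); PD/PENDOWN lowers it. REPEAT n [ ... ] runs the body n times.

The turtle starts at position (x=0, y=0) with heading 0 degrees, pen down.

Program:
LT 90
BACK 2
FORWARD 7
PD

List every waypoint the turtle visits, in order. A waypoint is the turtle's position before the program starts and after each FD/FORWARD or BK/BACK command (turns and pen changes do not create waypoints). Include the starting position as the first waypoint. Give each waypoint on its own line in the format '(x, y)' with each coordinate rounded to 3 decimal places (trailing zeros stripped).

Executing turtle program step by step:
Start: pos=(0,0), heading=0, pen down
LT 90: heading 0 -> 90
BK 2: (0,0) -> (0,-2) [heading=90, draw]
FD 7: (0,-2) -> (0,5) [heading=90, draw]
PD: pen down
Final: pos=(0,5), heading=90, 2 segment(s) drawn
Waypoints (3 total):
(0, 0)
(0, -2)
(0, 5)

Answer: (0, 0)
(0, -2)
(0, 5)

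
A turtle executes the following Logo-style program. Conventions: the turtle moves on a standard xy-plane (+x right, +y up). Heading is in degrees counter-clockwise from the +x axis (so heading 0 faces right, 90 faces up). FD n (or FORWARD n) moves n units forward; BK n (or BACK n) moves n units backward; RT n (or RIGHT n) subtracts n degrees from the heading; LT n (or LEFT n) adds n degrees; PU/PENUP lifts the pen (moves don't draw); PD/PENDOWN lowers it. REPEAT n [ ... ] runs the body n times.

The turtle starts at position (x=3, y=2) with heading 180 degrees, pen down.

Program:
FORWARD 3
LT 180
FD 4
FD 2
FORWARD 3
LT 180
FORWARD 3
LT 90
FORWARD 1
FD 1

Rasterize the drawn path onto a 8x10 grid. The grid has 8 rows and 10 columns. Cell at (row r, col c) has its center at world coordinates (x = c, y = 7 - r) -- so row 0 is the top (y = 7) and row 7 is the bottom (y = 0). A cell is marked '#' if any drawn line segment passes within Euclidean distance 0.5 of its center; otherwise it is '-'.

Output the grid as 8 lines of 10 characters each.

Segment 0: (3,2) -> (0,2)
Segment 1: (0,2) -> (4,2)
Segment 2: (4,2) -> (6,2)
Segment 3: (6,2) -> (9,2)
Segment 4: (9,2) -> (6,2)
Segment 5: (6,2) -> (6,1)
Segment 6: (6,1) -> (6,-0)

Answer: ----------
----------
----------
----------
----------
##########
------#---
------#---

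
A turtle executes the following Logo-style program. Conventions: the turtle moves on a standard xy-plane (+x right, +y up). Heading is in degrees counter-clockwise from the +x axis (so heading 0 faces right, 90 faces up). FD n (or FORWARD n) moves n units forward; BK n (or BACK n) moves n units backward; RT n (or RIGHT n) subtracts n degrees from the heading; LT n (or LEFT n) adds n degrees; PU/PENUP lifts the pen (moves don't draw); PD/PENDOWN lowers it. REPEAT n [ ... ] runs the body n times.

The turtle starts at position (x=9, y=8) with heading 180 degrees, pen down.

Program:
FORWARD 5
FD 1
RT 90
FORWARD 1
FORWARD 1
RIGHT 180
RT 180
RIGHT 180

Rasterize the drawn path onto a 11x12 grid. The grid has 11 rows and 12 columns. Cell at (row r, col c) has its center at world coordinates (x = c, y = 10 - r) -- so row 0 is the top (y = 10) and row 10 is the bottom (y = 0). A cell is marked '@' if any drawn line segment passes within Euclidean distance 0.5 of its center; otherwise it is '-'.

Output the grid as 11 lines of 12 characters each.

Answer: ---@--------
---@--------
---@@@@@@@--
------------
------------
------------
------------
------------
------------
------------
------------

Derivation:
Segment 0: (9,8) -> (4,8)
Segment 1: (4,8) -> (3,8)
Segment 2: (3,8) -> (3,9)
Segment 3: (3,9) -> (3,10)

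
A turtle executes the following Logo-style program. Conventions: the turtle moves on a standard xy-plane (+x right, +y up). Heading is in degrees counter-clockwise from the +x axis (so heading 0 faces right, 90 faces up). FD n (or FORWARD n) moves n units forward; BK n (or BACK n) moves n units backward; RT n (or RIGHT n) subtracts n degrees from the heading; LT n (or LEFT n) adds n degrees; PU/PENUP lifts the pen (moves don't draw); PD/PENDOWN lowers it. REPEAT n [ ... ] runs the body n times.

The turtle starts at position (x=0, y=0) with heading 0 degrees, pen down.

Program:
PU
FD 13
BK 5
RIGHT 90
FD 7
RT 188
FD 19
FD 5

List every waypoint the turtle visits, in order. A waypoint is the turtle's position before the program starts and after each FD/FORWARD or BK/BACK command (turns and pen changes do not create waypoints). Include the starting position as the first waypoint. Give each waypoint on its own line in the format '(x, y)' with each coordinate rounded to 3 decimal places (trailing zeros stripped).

Answer: (0, 0)
(13, 0)
(8, 0)
(8, -7)
(10.644, 11.815)
(11.34, 16.766)

Derivation:
Executing turtle program step by step:
Start: pos=(0,0), heading=0, pen down
PU: pen up
FD 13: (0,0) -> (13,0) [heading=0, move]
BK 5: (13,0) -> (8,0) [heading=0, move]
RT 90: heading 0 -> 270
FD 7: (8,0) -> (8,-7) [heading=270, move]
RT 188: heading 270 -> 82
FD 19: (8,-7) -> (10.644,11.815) [heading=82, move]
FD 5: (10.644,11.815) -> (11.34,16.766) [heading=82, move]
Final: pos=(11.34,16.766), heading=82, 0 segment(s) drawn
Waypoints (6 total):
(0, 0)
(13, 0)
(8, 0)
(8, -7)
(10.644, 11.815)
(11.34, 16.766)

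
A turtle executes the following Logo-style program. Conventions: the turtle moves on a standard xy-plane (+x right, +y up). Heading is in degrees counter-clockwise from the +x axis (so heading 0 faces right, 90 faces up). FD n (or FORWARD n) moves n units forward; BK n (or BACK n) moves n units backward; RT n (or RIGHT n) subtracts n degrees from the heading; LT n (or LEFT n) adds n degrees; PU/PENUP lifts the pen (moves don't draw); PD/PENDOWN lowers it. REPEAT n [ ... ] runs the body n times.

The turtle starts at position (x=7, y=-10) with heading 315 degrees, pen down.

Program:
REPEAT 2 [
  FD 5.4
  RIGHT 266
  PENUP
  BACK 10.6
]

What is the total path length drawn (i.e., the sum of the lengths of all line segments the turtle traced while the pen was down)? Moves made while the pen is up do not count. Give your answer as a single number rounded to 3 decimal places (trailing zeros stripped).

Executing turtle program step by step:
Start: pos=(7,-10), heading=315, pen down
REPEAT 2 [
  -- iteration 1/2 --
  FD 5.4: (7,-10) -> (10.818,-13.818) [heading=315, draw]
  RT 266: heading 315 -> 49
  PU: pen up
  BK 10.6: (10.818,-13.818) -> (3.864,-21.818) [heading=49, move]
  -- iteration 2/2 --
  FD 5.4: (3.864,-21.818) -> (7.407,-17.743) [heading=49, move]
  RT 266: heading 49 -> 143
  PU: pen up
  BK 10.6: (7.407,-17.743) -> (15.872,-24.122) [heading=143, move]
]
Final: pos=(15.872,-24.122), heading=143, 1 segment(s) drawn

Segment lengths:
  seg 1: (7,-10) -> (10.818,-13.818), length = 5.4
Total = 5.4

Answer: 5.4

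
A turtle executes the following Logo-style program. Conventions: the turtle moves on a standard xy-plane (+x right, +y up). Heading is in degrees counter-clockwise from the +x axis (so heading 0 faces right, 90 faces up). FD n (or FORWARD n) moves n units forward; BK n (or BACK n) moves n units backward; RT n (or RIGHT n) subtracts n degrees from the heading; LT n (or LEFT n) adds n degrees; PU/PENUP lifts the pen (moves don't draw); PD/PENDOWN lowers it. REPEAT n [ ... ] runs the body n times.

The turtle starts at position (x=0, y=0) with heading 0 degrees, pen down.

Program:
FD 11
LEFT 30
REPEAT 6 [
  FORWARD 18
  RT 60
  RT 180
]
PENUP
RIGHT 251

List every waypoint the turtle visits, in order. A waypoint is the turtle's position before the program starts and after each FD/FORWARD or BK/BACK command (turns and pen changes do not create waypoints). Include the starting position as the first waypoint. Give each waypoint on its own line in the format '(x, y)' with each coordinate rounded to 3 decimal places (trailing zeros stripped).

Answer: (0, 0)
(11, 0)
(26.588, 9)
(11, 18)
(11, 0)
(26.588, 9)
(11, 18)
(11, 0)

Derivation:
Executing turtle program step by step:
Start: pos=(0,0), heading=0, pen down
FD 11: (0,0) -> (11,0) [heading=0, draw]
LT 30: heading 0 -> 30
REPEAT 6 [
  -- iteration 1/6 --
  FD 18: (11,0) -> (26.588,9) [heading=30, draw]
  RT 60: heading 30 -> 330
  RT 180: heading 330 -> 150
  -- iteration 2/6 --
  FD 18: (26.588,9) -> (11,18) [heading=150, draw]
  RT 60: heading 150 -> 90
  RT 180: heading 90 -> 270
  -- iteration 3/6 --
  FD 18: (11,18) -> (11,0) [heading=270, draw]
  RT 60: heading 270 -> 210
  RT 180: heading 210 -> 30
  -- iteration 4/6 --
  FD 18: (11,0) -> (26.588,9) [heading=30, draw]
  RT 60: heading 30 -> 330
  RT 180: heading 330 -> 150
  -- iteration 5/6 --
  FD 18: (26.588,9) -> (11,18) [heading=150, draw]
  RT 60: heading 150 -> 90
  RT 180: heading 90 -> 270
  -- iteration 6/6 --
  FD 18: (11,18) -> (11,0) [heading=270, draw]
  RT 60: heading 270 -> 210
  RT 180: heading 210 -> 30
]
PU: pen up
RT 251: heading 30 -> 139
Final: pos=(11,0), heading=139, 7 segment(s) drawn
Waypoints (8 total):
(0, 0)
(11, 0)
(26.588, 9)
(11, 18)
(11, 0)
(26.588, 9)
(11, 18)
(11, 0)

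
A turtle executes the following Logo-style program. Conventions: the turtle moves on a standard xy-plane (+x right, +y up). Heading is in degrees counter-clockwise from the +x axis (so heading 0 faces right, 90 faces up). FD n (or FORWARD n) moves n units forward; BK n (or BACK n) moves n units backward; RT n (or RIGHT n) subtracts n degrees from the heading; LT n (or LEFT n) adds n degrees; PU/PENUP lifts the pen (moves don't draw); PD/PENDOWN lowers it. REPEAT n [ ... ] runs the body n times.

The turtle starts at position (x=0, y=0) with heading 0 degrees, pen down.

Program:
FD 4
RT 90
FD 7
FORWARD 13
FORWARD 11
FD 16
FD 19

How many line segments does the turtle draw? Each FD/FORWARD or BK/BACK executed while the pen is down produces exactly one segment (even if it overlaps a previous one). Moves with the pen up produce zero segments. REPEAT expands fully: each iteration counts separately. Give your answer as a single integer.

Executing turtle program step by step:
Start: pos=(0,0), heading=0, pen down
FD 4: (0,0) -> (4,0) [heading=0, draw]
RT 90: heading 0 -> 270
FD 7: (4,0) -> (4,-7) [heading=270, draw]
FD 13: (4,-7) -> (4,-20) [heading=270, draw]
FD 11: (4,-20) -> (4,-31) [heading=270, draw]
FD 16: (4,-31) -> (4,-47) [heading=270, draw]
FD 19: (4,-47) -> (4,-66) [heading=270, draw]
Final: pos=(4,-66), heading=270, 6 segment(s) drawn
Segments drawn: 6

Answer: 6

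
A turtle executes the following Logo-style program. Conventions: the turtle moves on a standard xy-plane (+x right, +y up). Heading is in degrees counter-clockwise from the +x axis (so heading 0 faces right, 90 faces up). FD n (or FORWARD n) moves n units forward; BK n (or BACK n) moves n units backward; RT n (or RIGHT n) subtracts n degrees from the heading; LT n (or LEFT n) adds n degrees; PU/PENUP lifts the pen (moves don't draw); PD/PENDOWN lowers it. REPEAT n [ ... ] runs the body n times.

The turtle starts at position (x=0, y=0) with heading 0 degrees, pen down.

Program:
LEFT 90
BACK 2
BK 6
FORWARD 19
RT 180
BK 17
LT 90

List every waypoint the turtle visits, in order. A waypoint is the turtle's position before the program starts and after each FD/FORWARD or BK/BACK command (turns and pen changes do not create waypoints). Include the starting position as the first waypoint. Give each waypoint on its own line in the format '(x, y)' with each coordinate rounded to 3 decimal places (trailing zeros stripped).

Answer: (0, 0)
(0, -2)
(0, -8)
(0, 11)
(0, 28)

Derivation:
Executing turtle program step by step:
Start: pos=(0,0), heading=0, pen down
LT 90: heading 0 -> 90
BK 2: (0,0) -> (0,-2) [heading=90, draw]
BK 6: (0,-2) -> (0,-8) [heading=90, draw]
FD 19: (0,-8) -> (0,11) [heading=90, draw]
RT 180: heading 90 -> 270
BK 17: (0,11) -> (0,28) [heading=270, draw]
LT 90: heading 270 -> 0
Final: pos=(0,28), heading=0, 4 segment(s) drawn
Waypoints (5 total):
(0, 0)
(0, -2)
(0, -8)
(0, 11)
(0, 28)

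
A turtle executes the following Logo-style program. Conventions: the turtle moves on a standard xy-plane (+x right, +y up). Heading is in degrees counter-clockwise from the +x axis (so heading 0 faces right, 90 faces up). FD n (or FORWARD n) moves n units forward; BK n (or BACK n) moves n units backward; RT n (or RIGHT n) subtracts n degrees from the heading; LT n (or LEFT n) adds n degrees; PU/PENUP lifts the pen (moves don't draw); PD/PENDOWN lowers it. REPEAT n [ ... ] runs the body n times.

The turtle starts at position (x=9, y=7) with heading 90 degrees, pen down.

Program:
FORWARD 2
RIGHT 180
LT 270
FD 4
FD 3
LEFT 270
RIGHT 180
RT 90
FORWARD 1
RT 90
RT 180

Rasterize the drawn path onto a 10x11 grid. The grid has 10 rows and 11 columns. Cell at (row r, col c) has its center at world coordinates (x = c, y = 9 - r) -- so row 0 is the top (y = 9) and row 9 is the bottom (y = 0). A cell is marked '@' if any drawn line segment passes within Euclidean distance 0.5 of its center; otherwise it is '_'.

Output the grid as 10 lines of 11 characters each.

Answer: _@@@@@@@@@_
_________@_
_________@_
___________
___________
___________
___________
___________
___________
___________

Derivation:
Segment 0: (9,7) -> (9,9)
Segment 1: (9,9) -> (5,9)
Segment 2: (5,9) -> (2,9)
Segment 3: (2,9) -> (1,9)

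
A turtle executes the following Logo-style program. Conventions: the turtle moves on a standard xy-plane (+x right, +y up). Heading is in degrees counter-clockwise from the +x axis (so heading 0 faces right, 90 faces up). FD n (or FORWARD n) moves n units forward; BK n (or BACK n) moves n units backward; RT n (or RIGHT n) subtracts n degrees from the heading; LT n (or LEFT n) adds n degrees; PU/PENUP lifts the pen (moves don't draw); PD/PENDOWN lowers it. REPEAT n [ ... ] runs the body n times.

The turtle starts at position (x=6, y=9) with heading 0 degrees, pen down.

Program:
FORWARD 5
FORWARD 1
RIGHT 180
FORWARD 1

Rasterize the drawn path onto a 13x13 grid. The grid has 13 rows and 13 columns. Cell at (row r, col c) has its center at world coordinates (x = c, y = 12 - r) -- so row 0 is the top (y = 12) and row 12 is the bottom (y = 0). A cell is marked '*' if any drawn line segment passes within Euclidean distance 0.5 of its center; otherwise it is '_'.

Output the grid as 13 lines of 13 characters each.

Answer: _____________
_____________
_____________
______*******
_____________
_____________
_____________
_____________
_____________
_____________
_____________
_____________
_____________

Derivation:
Segment 0: (6,9) -> (11,9)
Segment 1: (11,9) -> (12,9)
Segment 2: (12,9) -> (11,9)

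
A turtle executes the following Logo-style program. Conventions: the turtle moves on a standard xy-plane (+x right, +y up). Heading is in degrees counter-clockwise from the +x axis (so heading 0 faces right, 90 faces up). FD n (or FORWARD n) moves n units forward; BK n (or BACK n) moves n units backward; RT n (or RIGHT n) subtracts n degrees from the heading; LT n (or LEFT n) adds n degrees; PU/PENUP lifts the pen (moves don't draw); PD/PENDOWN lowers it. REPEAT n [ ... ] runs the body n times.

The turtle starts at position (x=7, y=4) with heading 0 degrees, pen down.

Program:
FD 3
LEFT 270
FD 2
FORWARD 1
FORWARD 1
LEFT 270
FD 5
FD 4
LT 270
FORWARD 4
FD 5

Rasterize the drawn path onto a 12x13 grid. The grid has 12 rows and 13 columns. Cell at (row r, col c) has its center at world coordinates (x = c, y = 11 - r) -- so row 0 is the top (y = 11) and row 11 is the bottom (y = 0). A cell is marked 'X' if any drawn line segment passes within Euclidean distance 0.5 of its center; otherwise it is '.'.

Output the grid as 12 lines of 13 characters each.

Answer: .............
.............
.X...........
.X...........
.X...........
.X...........
.X...........
.X.....XXXX..
.X........X..
.X........X..
.X........X..
.XXXXXXXXXX..

Derivation:
Segment 0: (7,4) -> (10,4)
Segment 1: (10,4) -> (10,2)
Segment 2: (10,2) -> (10,1)
Segment 3: (10,1) -> (10,0)
Segment 4: (10,0) -> (5,0)
Segment 5: (5,0) -> (1,0)
Segment 6: (1,0) -> (1,4)
Segment 7: (1,4) -> (1,9)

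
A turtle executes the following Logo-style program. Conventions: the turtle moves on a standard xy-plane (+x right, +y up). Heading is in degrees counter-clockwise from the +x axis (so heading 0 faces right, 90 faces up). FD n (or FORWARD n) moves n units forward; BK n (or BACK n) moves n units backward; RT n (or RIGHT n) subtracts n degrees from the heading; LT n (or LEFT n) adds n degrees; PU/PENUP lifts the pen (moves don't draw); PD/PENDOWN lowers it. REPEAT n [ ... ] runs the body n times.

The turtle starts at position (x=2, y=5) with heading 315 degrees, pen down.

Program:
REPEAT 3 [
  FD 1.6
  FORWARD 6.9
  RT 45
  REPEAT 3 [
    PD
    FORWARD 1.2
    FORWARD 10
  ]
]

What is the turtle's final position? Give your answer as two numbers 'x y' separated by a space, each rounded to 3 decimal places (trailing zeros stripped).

Executing turtle program step by step:
Start: pos=(2,5), heading=315, pen down
REPEAT 3 [
  -- iteration 1/3 --
  FD 1.6: (2,5) -> (3.131,3.869) [heading=315, draw]
  FD 6.9: (3.131,3.869) -> (8.01,-1.01) [heading=315, draw]
  RT 45: heading 315 -> 270
  REPEAT 3 [
    -- iteration 1/3 --
    PD: pen down
    FD 1.2: (8.01,-1.01) -> (8.01,-2.21) [heading=270, draw]
    FD 10: (8.01,-2.21) -> (8.01,-12.21) [heading=270, draw]
    -- iteration 2/3 --
    PD: pen down
    FD 1.2: (8.01,-12.21) -> (8.01,-13.41) [heading=270, draw]
    FD 10: (8.01,-13.41) -> (8.01,-23.41) [heading=270, draw]
    -- iteration 3/3 --
    PD: pen down
    FD 1.2: (8.01,-23.41) -> (8.01,-24.61) [heading=270, draw]
    FD 10: (8.01,-24.61) -> (8.01,-34.61) [heading=270, draw]
  ]
  -- iteration 2/3 --
  FD 1.6: (8.01,-34.61) -> (8.01,-36.21) [heading=270, draw]
  FD 6.9: (8.01,-36.21) -> (8.01,-43.11) [heading=270, draw]
  RT 45: heading 270 -> 225
  REPEAT 3 [
    -- iteration 1/3 --
    PD: pen down
    FD 1.2: (8.01,-43.11) -> (7.162,-43.959) [heading=225, draw]
    FD 10: (7.162,-43.959) -> (0.091,-51.03) [heading=225, draw]
    -- iteration 2/3 --
    PD: pen down
    FD 1.2: (0.091,-51.03) -> (-0.758,-51.879) [heading=225, draw]
    FD 10: (-0.758,-51.879) -> (-7.829,-58.95) [heading=225, draw]
    -- iteration 3/3 --
    PD: pen down
    FD 1.2: (-7.829,-58.95) -> (-8.677,-59.798) [heading=225, draw]
    FD 10: (-8.677,-59.798) -> (-15.748,-66.869) [heading=225, draw]
  ]
  -- iteration 3/3 --
  FD 1.6: (-15.748,-66.869) -> (-16.88,-68.001) [heading=225, draw]
  FD 6.9: (-16.88,-68.001) -> (-21.759,-72.88) [heading=225, draw]
  RT 45: heading 225 -> 180
  REPEAT 3 [
    -- iteration 1/3 --
    PD: pen down
    FD 1.2: (-21.759,-72.88) -> (-22.959,-72.88) [heading=180, draw]
    FD 10: (-22.959,-72.88) -> (-32.959,-72.88) [heading=180, draw]
    -- iteration 2/3 --
    PD: pen down
    FD 1.2: (-32.959,-72.88) -> (-34.159,-72.88) [heading=180, draw]
    FD 10: (-34.159,-72.88) -> (-44.159,-72.88) [heading=180, draw]
    -- iteration 3/3 --
    PD: pen down
    FD 1.2: (-44.159,-72.88) -> (-45.359,-72.88) [heading=180, draw]
    FD 10: (-45.359,-72.88) -> (-55.359,-72.88) [heading=180, draw]
  ]
]
Final: pos=(-55.359,-72.88), heading=180, 24 segment(s) drawn

Answer: -55.359 -72.88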